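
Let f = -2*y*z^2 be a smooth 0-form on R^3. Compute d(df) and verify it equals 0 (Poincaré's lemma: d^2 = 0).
d(df) = 0

Step 1: df = sum_i (∂f/∂x_i) dx_i = (0) dx + (-2*z^2) dy + (-4*y*z) dz.
Step 2: Apply d again. Using the 1-form formula, the coefficient of dx ∧ dy in d(df) is ∂^2 f/∂x ∂y - ∂^2 f/∂y ∂x = (0) - (0) = 0 (equality of mixed partials for smooth f).
Similarly for dx ∧ dz and dy ∧ dz — all coefficients vanish. So d(df) = 0.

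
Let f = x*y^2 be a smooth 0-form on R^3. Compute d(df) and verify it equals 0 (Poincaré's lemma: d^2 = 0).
d(df) = 0

Step 1: df = sum_i (∂f/∂x_i) dx_i = (y^2) dx + (2*x*y) dy + (0) dz.
Step 2: Apply d again. Using the 1-form formula, the coefficient of dx ∧ dy in d(df) is ∂^2 f/∂x ∂y - ∂^2 f/∂y ∂x = (2*y) - (2*y) = 0 (equality of mixed partials for smooth f).
Similarly for dx ∧ dz and dy ∧ dz — all coefficients vanish. So d(df) = 0.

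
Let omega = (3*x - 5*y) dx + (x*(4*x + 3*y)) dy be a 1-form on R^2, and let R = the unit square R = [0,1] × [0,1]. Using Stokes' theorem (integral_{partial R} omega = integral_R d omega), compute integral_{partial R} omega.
integral_(partial R) omega = 21/2

Stokes: integral_partial_R omega = integral_R d omega with d omega = (∂Q/∂x - ∂P/∂y) dx ∧ dy.
  ∂Q/∂x = 8*x + 3*y
  ∂P/∂y = -5
  integrand = ∂Q/∂x - ∂P/∂y = 8*x + 3*y + 5.
Integrating over R: integral_0^1 integral_0^1 (8*x + 3*y + 5) dx dy = 21/2.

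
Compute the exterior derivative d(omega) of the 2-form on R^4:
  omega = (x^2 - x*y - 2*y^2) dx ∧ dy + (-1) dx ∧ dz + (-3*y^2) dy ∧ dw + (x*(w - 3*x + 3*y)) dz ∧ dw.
d(omega) = (w - 6*x + 3*y) dx ∧ dz ∧ dw + (3*x) dy ∧ dz ∧ dw

For a 2-form omega = sum_{i<j} g_{ij} dx_i ∧ dx_j, the exterior derivative is
  d(omega) = sum_{i<j} d(g_{ij}) ∧ dx_i ∧ dx_j = sum_{i<j, k} (∂g_{ij}/∂x_k) dx_k ∧ dx_i ∧ dx_j.
Expand each term, using dx_k ∧ dx_i ∧ dx_j = sgn(permutation) dx_{(a)} ∧ dx_{(b)} ∧ dx_{(c)} with (a < b < c) sorted:
  d(x*(w - 3*x + 3*y)) includes (∂/∂x)(x*(w - 3*x + 3*y)) dx = (w - 6*x + 3*y) dx, which multiplied by dz ∧ dw gives (w - 6*x + 3*y) dx ∧ dz ∧ dw
  d(x*(w - 3*x + 3*y)) includes (∂/∂y)(x*(w - 3*x + 3*y)) dy = (3*x) dy, which multiplied by dz ∧ dw gives (3*x) dy ∧ dz ∧ dw
Collecting like 3-forms: d(omega) = (w - 6*x + 3*y) dx ∧ dz ∧ dw + (3*x) dy ∧ dz ∧ dw.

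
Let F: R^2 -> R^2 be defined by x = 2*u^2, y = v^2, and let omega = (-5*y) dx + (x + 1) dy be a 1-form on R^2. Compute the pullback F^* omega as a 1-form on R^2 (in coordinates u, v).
F^* omega = (-20*u*v^2) du + (2*v*(2*u^2 + 1)) dv

Using F^*(f dg) = (f ∘ F) d(g ∘ F), substitute each coordinate x_i by F_i(u, v) in f_i, and replace dx_i by d F_i = (∂F_i/∂u) du + (∂F_i/∂v) dv.
  For the x component: f_1(F) = -5*v^2; d F_1 = (4*u) du + (0) dv
  For the y component: f_2(F) = 2*u^2 + 1; d F_2 = (0) du + (2*v) dv
Combining and collecting du, dv coefficients:
  coeff of du: -20*u*v^2
  coeff of dv: 2*v*(2*u^2 + 1)
F^* omega = (-20*u*v^2) du + (2*v*(2*u^2 + 1)) dv.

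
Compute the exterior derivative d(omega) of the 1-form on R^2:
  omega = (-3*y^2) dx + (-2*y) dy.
d(omega) = (6*y) dx ∧ dy

For a 1-form omega = sum_i f_i dx_i, the exterior derivative is
  d(omega) = sum_{i < j} (∂f_j/∂x_i - ∂f_i/∂x_j) dx_i ∧ dx_j.
  coefficient of dx ∧ dy: ∂f_2/∂x - ∂f_1/∂y = ∂(-2*y)/∂x - ∂(-3*y^2)/∂y = 6*y
Assembling: d(omega) = (6*y) dx ∧ dy.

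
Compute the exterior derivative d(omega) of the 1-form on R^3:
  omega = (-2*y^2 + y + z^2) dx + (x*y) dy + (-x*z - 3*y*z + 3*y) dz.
d(omega) = (5*y - 1) dx ∧ dy + (-3*z) dx ∧ dz + (3 - 3*z) dy ∧ dz

For a 1-form omega = sum_i f_i dx_i, the exterior derivative is
  d(omega) = sum_{i < j} (∂f_j/∂x_i - ∂f_i/∂x_j) dx_i ∧ dx_j.
  coefficient of dx ∧ dy: ∂f_2/∂x - ∂f_1/∂y = ∂(x*y)/∂x - ∂(-2*y^2 + y + z^2)/∂y = 5*y - 1
  coefficient of dx ∧ dz: ∂f_3/∂x - ∂f_1/∂z = ∂(-x*z - 3*y*z + 3*y)/∂x - ∂(-2*y^2 + y + z^2)/∂z = -3*z
  coefficient of dy ∧ dz: ∂f_3/∂y - ∂f_2/∂z = ∂(-x*z - 3*y*z + 3*y)/∂y - ∂(x*y)/∂z = 3 - 3*z
Assembling: d(omega) = (5*y - 1) dx ∧ dy + (-3*z) dx ∧ dz + (3 - 3*z) dy ∧ dz.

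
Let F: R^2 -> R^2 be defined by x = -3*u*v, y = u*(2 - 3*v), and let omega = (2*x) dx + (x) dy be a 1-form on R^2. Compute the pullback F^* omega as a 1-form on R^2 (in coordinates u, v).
F^* omega = (3*u*v*(9*v - 2)) du + (27*u^2*v) dv

Using F^*(f dg) = (f ∘ F) d(g ∘ F), substitute each coordinate x_i by F_i(u, v) in f_i, and replace dx_i by d F_i = (∂F_i/∂u) du + (∂F_i/∂v) dv.
  For the x component: f_1(F) = -6*u*v; d F_1 = (-3*v) du + (-3*u) dv
  For the y component: f_2(F) = -3*u*v; d F_2 = (2 - 3*v) du + (-3*u) dv
Combining and collecting du, dv coefficients:
  coeff of du: 3*u*v*(9*v - 2)
  coeff of dv: 27*u^2*v
F^* omega = (3*u*v*(9*v - 2)) du + (27*u^2*v) dv.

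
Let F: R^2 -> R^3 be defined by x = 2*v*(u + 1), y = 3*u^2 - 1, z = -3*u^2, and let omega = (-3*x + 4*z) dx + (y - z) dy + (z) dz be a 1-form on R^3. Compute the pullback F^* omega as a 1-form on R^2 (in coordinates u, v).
F^* omega = (54*u^3 - 24*u^2*v - 12*u*v^2 - 6*u - 12*v^2) du + (-24*u^3 - 12*u^2*v - 24*u^2 - 24*u*v - 12*v) dv

Using F^*(f dg) = (f ∘ F) d(g ∘ F), substitute each coordinate x_i by F_i(u, v) in f_i, and replace dx_i by d F_i = (∂F_i/∂u) du + (∂F_i/∂v) dv.
  For the x component: f_1(F) = -12*u^2 - 6*u*v - 6*v; d F_1 = (2*v) du + (2*u + 2) dv
  For the y component: f_2(F) = 6*u^2 - 1; d F_2 = (6*u) du + (0) dv
  For the z component: f_3(F) = -3*u^2; d F_3 = (-6*u) du + (0) dv
Combining and collecting du, dv coefficients:
  coeff of du: 54*u^3 - 24*u^2*v - 12*u*v^2 - 6*u - 12*v^2
  coeff of dv: -24*u^3 - 12*u^2*v - 24*u^2 - 24*u*v - 12*v
F^* omega = (54*u^3 - 24*u^2*v - 12*u*v^2 - 6*u - 12*v^2) du + (-24*u^3 - 12*u^2*v - 24*u^2 - 24*u*v - 12*v) dv.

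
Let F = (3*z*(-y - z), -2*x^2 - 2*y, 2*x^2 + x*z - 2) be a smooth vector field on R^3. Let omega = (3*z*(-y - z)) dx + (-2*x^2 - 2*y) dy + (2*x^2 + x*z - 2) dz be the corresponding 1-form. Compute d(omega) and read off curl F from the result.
d(omega) = (0) dy ∧ dz + (-4*x - 3*y - 7*z) dz ∧ dx + (-4*x + 3*z) dx ∧ dy; curl F = (0, -4*x - 3*y - 7*z, -4*x + 3*z)

d omega = sum_{i<j} (∂f_j/∂x_i - ∂f_i/∂x_j) dx_i ∧ dx_j. Under the identification (dy ∧ dz, dz ∧ dx, dx ∧ dy) ↔ (e_x, e_y, e_z), the coefficients are exactly the components of curl F. Compute:
  ∂R/∂y - ∂Q/∂z = (0) - (0) = 0
  ∂P/∂z - ∂R/∂x = (-3*y - 6*z) - (4*x + z) = -4*x - 3*y - 7*z
  ∂Q/∂x - ∂P/∂y = (-4*x) - (-3*z) = -4*x + 3*z.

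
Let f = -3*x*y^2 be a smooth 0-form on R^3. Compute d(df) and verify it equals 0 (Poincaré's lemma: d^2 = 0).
d(df) = 0

Step 1: df = sum_i (∂f/∂x_i) dx_i = (-3*y^2) dx + (-6*x*y) dy + (0) dz.
Step 2: Apply d again. Using the 1-form formula, the coefficient of dx ∧ dy in d(df) is ∂^2 f/∂x ∂y - ∂^2 f/∂y ∂x = (-6*y) - (-6*y) = 0 (equality of mixed partials for smooth f).
Similarly for dx ∧ dz and dy ∧ dz — all coefficients vanish. So d(df) = 0.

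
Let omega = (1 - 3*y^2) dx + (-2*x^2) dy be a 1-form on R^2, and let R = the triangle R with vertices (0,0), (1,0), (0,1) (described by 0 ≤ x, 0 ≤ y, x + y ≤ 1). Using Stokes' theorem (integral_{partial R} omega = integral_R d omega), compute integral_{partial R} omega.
integral_(partial R) omega = 1/3

Stokes: integral_partial_R omega = integral_R d omega with d omega = (∂Q/∂x - ∂P/∂y) dx ∧ dy.
  ∂Q/∂x = -4*x
  ∂P/∂y = -6*y
  integrand = ∂Q/∂x - ∂P/∂y = -4*x + 6*y.
Integrating over R: integral_0^1 integral_0^{1-x} (-4*x + 6*y) dy dx = 1/3.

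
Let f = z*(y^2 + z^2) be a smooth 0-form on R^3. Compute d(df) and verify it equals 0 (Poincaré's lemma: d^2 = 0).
d(df) = 0

Step 1: df = sum_i (∂f/∂x_i) dx_i = (0) dx + (2*y*z) dy + (y^2 + 3*z^2) dz.
Step 2: Apply d again. Using the 1-form formula, the coefficient of dx ∧ dy in d(df) is ∂^2 f/∂x ∂y - ∂^2 f/∂y ∂x = (0) - (0) = 0 (equality of mixed partials for smooth f).
Similarly for dx ∧ dz and dy ∧ dz — all coefficients vanish. So d(df) = 0.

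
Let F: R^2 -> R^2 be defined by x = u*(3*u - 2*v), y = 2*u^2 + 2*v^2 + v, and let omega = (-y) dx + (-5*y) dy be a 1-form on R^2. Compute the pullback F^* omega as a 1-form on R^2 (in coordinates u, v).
F^* omega = (-52*u^3 + 4*u^2*v - 52*u*v^2 - 26*u*v + 4*v^3 + 2*v^2) du + (4*u^3 - 40*u^2*v - 10*u^2 + 4*u*v^2 + 2*u*v - 40*v^3 - 30*v^2 - 5*v) dv

Using F^*(f dg) = (f ∘ F) d(g ∘ F), substitute each coordinate x_i by F_i(u, v) in f_i, and replace dx_i by d F_i = (∂F_i/∂u) du + (∂F_i/∂v) dv.
  For the x component: f_1(F) = -2*u^2 - 2*v^2 - v; d F_1 = (6*u - 2*v) du + (-2*u) dv
  For the y component: f_2(F) = -10*u^2 - 10*v^2 - 5*v; d F_2 = (4*u) du + (4*v + 1) dv
Combining and collecting du, dv coefficients:
  coeff of du: -52*u^3 + 4*u^2*v - 52*u*v^2 - 26*u*v + 4*v^3 + 2*v^2
  coeff of dv: 4*u^3 - 40*u^2*v - 10*u^2 + 4*u*v^2 + 2*u*v - 40*v^3 - 30*v^2 - 5*v
F^* omega = (-52*u^3 + 4*u^2*v - 52*u*v^2 - 26*u*v + 4*v^3 + 2*v^2) du + (4*u^3 - 40*u^2*v - 10*u^2 + 4*u*v^2 + 2*u*v - 40*v^3 - 30*v^2 - 5*v) dv.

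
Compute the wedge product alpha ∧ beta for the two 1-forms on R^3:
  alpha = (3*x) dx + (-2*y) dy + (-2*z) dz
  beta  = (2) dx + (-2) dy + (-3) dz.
alpha ∧ beta = (-6*x + 4*y) dx ∧ dy + (-9*x + 4*z) dx ∧ dz + (6*y - 4*z) dy ∧ dz

Distribute the wedge, using dx_i ∧ dx_j = -dx_j ∧ dx_i and dx_i ∧ dx_i = 0. For each pair (i, j) with i < j, the coefficient of dx_i ∧ dx_j in alpha ∧ beta is (alpha_i * beta_j - alpha_j * beta_i). Collecting: alpha ∧ beta = (-6*x + 4*y) dx ∧ dy + (-9*x + 4*z) dx ∧ dz + (6*y - 4*z) dy ∧ dz.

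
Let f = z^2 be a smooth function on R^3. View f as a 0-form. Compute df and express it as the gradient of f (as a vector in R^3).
df = (0) dx + (0) dy + (2*z) dz; grad f = (0, 0, 2*z)

For a 0-form f, d f = (∂f/∂x) dx + (∂f/∂y) dy + (∂f/∂z) dz. The components of the vector representation are exactly the entries of grad f in Cartesian coordinates:
  ∂f/∂x = 0
  ∂f/∂y = 0
  ∂f/∂z = 2*z.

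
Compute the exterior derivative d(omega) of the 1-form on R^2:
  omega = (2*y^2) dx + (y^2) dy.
d(omega) = (-4*y) dx ∧ dy

For a 1-form omega = sum_i f_i dx_i, the exterior derivative is
  d(omega) = sum_{i < j} (∂f_j/∂x_i - ∂f_i/∂x_j) dx_i ∧ dx_j.
  coefficient of dx ∧ dy: ∂f_2/∂x - ∂f_1/∂y = ∂(y^2)/∂x - ∂(2*y^2)/∂y = -4*y
Assembling: d(omega) = (-4*y) dx ∧ dy.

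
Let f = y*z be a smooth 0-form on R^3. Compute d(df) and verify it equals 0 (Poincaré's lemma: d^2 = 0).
d(df) = 0

Step 1: df = sum_i (∂f/∂x_i) dx_i = (0) dx + (z) dy + (y) dz.
Step 2: Apply d again. Using the 1-form formula, the coefficient of dx ∧ dy in d(df) is ∂^2 f/∂x ∂y - ∂^2 f/∂y ∂x = (0) - (0) = 0 (equality of mixed partials for smooth f).
Similarly for dx ∧ dz and dy ∧ dz — all coefficients vanish. So d(df) = 0.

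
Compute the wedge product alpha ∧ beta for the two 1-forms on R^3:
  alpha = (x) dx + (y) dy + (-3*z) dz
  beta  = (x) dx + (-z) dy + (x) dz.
alpha ∧ beta = (-x*(y + z)) dx ∧ dy + (x*(x + 3*z)) dx ∧ dz + (x*y - 3*z^2) dy ∧ dz

Distribute the wedge, using dx_i ∧ dx_j = -dx_j ∧ dx_i and dx_i ∧ dx_i = 0. For each pair (i, j) with i < j, the coefficient of dx_i ∧ dx_j in alpha ∧ beta is (alpha_i * beta_j - alpha_j * beta_i). Collecting: alpha ∧ beta = (-x*(y + z)) dx ∧ dy + (x*(x + 3*z)) dx ∧ dz + (x*y - 3*z^2) dy ∧ dz.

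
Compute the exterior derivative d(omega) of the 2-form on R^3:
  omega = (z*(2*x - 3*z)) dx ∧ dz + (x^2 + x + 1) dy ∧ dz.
d(omega) = (2*x + 1) dx ∧ dy ∧ dz

For a 2-form omega = sum_{i<j} g_{ij} dx_i ∧ dx_j, the exterior derivative is
  d(omega) = sum_{i<j} d(g_{ij}) ∧ dx_i ∧ dx_j = sum_{i<j, k} (∂g_{ij}/∂x_k) dx_k ∧ dx_i ∧ dx_j.
Expand each term, using dx_k ∧ dx_i ∧ dx_j = sgn(permutation) dx_{(a)} ∧ dx_{(b)} ∧ dx_{(c)} with (a < b < c) sorted:
  d(x^2 + x + 1) includes (∂/∂x)(x^2 + x + 1) dx = (2*x + 1) dx, which multiplied by dy ∧ dz gives (2*x + 1) dx ∧ dy ∧ dz
Collecting like 3-forms: d(omega) = (2*x + 1) dx ∧ dy ∧ dz.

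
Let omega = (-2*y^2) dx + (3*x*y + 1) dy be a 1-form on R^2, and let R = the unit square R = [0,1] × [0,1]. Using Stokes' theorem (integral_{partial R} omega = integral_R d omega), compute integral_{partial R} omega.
integral_(partial R) omega = 7/2

Stokes: integral_partial_R omega = integral_R d omega with d omega = (∂Q/∂x - ∂P/∂y) dx ∧ dy.
  ∂Q/∂x = 3*y
  ∂P/∂y = -4*y
  integrand = ∂Q/∂x - ∂P/∂y = 7*y.
Integrating over R: integral_0^1 integral_0^1 (7*y) dx dy = 7/2.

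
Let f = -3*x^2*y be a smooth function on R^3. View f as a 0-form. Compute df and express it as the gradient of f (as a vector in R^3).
df = (-6*x*y) dx + (-3*x^2) dy + (0) dz; grad f = (-6*x*y, -3*x^2, 0)

For a 0-form f, d f = (∂f/∂x) dx + (∂f/∂y) dy + (∂f/∂z) dz. The components of the vector representation are exactly the entries of grad f in Cartesian coordinates:
  ∂f/∂x = -6*x*y
  ∂f/∂y = -3*x^2
  ∂f/∂z = 0.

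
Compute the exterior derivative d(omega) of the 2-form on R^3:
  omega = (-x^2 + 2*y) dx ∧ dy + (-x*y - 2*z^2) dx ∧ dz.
d(omega) = (x) dx ∧ dy ∧ dz

For a 2-form omega = sum_{i<j} g_{ij} dx_i ∧ dx_j, the exterior derivative is
  d(omega) = sum_{i<j} d(g_{ij}) ∧ dx_i ∧ dx_j = sum_{i<j, k} (∂g_{ij}/∂x_k) dx_k ∧ dx_i ∧ dx_j.
Expand each term, using dx_k ∧ dx_i ∧ dx_j = sgn(permutation) dx_{(a)} ∧ dx_{(b)} ∧ dx_{(c)} with (a < b < c) sorted:
  d(-x*y - 2*z^2) includes (∂/∂y)(-x*y - 2*z^2) dy = (-x) dy, which multiplied by dx ∧ dz gives (x) dx ∧ dy ∧ dz
Collecting like 3-forms: d(omega) = (x) dx ∧ dy ∧ dz.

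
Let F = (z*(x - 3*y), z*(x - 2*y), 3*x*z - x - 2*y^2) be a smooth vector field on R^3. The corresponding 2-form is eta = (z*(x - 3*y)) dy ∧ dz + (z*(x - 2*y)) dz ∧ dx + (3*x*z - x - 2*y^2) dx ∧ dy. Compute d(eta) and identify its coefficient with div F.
d(eta) = (3*x - z) dx ∧ dy ∧ dz; div F = 3*x - z

For a 2-form in R^3 of the form above, applying d gives a 3-form with coefficient ∂P/∂x + ∂Q/∂y + ∂R/∂z:
  ∂P/∂x = z
  ∂Q/∂y = -2*z
  ∂R/∂z = 3*x
Sum = 3*x - z, which is exactly div F.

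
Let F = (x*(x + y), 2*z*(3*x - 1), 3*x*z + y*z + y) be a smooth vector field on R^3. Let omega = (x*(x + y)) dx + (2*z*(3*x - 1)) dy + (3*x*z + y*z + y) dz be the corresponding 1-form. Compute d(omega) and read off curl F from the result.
d(omega) = (-6*x + z + 3) dy ∧ dz + (-3*z) dz ∧ dx + (-x + 6*z) dx ∧ dy; curl F = (-6*x + z + 3, -3*z, -x + 6*z)

d omega = sum_{i<j} (∂f_j/∂x_i - ∂f_i/∂x_j) dx_i ∧ dx_j. Under the identification (dy ∧ dz, dz ∧ dx, dx ∧ dy) ↔ (e_x, e_y, e_z), the coefficients are exactly the components of curl F. Compute:
  ∂R/∂y - ∂Q/∂z = (z + 1) - (6*x - 2) = -6*x + z + 3
  ∂P/∂z - ∂R/∂x = (0) - (3*z) = -3*z
  ∂Q/∂x - ∂P/∂y = (6*z) - (x) = -x + 6*z.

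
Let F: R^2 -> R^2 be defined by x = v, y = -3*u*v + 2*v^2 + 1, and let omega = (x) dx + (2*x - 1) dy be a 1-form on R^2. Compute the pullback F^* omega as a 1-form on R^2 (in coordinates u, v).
F^* omega = (3*v*(1 - 2*v)) du + (-6*u*v + 3*u + 8*v^2 - 3*v) dv

Using F^*(f dg) = (f ∘ F) d(g ∘ F), substitute each coordinate x_i by F_i(u, v) in f_i, and replace dx_i by d F_i = (∂F_i/∂u) du + (∂F_i/∂v) dv.
  For the x component: f_1(F) = v; d F_1 = (0) du + (1) dv
  For the y component: f_2(F) = 2*v - 1; d F_2 = (-3*v) du + (-3*u + 4*v) dv
Combining and collecting du, dv coefficients:
  coeff of du: 3*v*(1 - 2*v)
  coeff of dv: -6*u*v + 3*u + 8*v^2 - 3*v
F^* omega = (3*v*(1 - 2*v)) du + (-6*u*v + 3*u + 8*v^2 - 3*v) dv.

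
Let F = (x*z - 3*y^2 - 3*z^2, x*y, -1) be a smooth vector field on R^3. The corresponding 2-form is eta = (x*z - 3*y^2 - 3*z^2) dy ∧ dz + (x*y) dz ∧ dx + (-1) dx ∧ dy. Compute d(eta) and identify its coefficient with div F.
d(eta) = (x + z) dx ∧ dy ∧ dz; div F = x + z

For a 2-form in R^3 of the form above, applying d gives a 3-form with coefficient ∂P/∂x + ∂Q/∂y + ∂R/∂z:
  ∂P/∂x = z
  ∂Q/∂y = x
  ∂R/∂z = 0
Sum = x + z, which is exactly div F.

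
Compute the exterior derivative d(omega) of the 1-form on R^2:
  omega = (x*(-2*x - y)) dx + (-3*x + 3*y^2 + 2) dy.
d(omega) = (x - 3) dx ∧ dy

For a 1-form omega = sum_i f_i dx_i, the exterior derivative is
  d(omega) = sum_{i < j} (∂f_j/∂x_i - ∂f_i/∂x_j) dx_i ∧ dx_j.
  coefficient of dx ∧ dy: ∂f_2/∂x - ∂f_1/∂y = ∂(-3*x + 3*y^2 + 2)/∂x - ∂(x*(-2*x - y))/∂y = x - 3
Assembling: d(omega) = (x - 3) dx ∧ dy.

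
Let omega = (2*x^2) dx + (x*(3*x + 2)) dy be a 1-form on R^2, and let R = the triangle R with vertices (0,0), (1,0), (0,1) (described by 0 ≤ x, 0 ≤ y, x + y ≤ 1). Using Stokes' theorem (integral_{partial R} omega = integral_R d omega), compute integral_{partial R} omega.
integral_(partial R) omega = 2

Stokes: integral_partial_R omega = integral_R d omega with d omega = (∂Q/∂x - ∂P/∂y) dx ∧ dy.
  ∂Q/∂x = 6*x + 2
  ∂P/∂y = 0
  integrand = ∂Q/∂x - ∂P/∂y = 6*x + 2.
Integrating over R: integral_0^1 integral_0^{1-x} (6*x + 2) dy dx = 2.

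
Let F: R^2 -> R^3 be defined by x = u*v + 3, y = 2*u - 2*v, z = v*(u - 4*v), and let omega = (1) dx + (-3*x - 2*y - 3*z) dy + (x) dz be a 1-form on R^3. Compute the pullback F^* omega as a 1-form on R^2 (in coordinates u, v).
F^* omega = (u*v^2 - 12*u*v - 8*u + 24*v^2 + 12*v - 18) du + (u^2*v - 8*u*v^2 + 12*u*v + 12*u - 24*v^2 - 32*v + 18) dv

Using F^*(f dg) = (f ∘ F) d(g ∘ F), substitute each coordinate x_i by F_i(u, v) in f_i, and replace dx_i by d F_i = (∂F_i/∂u) du + (∂F_i/∂v) dv.
  For the x component: f_1(F) = 1; d F_1 = (v) du + (u) dv
  For the y component: f_2(F) = -6*u*v - 4*u + 12*v^2 + 4*v - 9; d F_2 = (2) du + (-2) dv
  For the z component: f_3(F) = u*v + 3; d F_3 = (v) du + (u - 8*v) dv
Combining and collecting du, dv coefficients:
  coeff of du: u*v^2 - 12*u*v - 8*u + 24*v^2 + 12*v - 18
  coeff of dv: u^2*v - 8*u*v^2 + 12*u*v + 12*u - 24*v^2 - 32*v + 18
F^* omega = (u*v^2 - 12*u*v - 8*u + 24*v^2 + 12*v - 18) du + (u^2*v - 8*u*v^2 + 12*u*v + 12*u - 24*v^2 - 32*v + 18) dv.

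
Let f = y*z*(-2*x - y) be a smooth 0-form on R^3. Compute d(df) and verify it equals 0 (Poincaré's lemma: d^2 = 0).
d(df) = 0

Step 1: df = sum_i (∂f/∂x_i) dx_i = (-2*y*z) dx + (2*z*(-x - y)) dy + (y*(-2*x - y)) dz.
Step 2: Apply d again. Using the 1-form formula, the coefficient of dx ∧ dy in d(df) is ∂^2 f/∂x ∂y - ∂^2 f/∂y ∂x = (-2*z) - (-2*z) = 0 (equality of mixed partials for smooth f).
Similarly for dx ∧ dz and dy ∧ dz — all coefficients vanish. So d(df) = 0.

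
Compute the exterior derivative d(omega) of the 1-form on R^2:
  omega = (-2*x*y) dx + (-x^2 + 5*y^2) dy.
d(omega) = 0

For a 1-form omega = sum_i f_i dx_i, the exterior derivative is
  d(omega) = sum_{i < j} (∂f_j/∂x_i - ∂f_i/∂x_j) dx_i ∧ dx_j.

Assembling: d(omega) = 0.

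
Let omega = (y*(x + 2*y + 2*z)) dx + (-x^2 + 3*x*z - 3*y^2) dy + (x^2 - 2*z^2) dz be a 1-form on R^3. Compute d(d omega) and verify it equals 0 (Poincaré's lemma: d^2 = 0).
d(d omega) = 0

Step 1: d omega = sum_{i<j} (∂f_j/∂x_i - ∂f_i/∂x_j) dx_i ∧ dx_j:
  coeff of dx ∧ dy: -3*x - 4*y + z
  coeff of dx ∧ dz: 2*x - 2*y
  coeff of dy ∧ dz: -3*x
Step 2: Apply d again to each 2-form coefficient. The only possible 3-form in R^3 is dx ∧ dy ∧ dz, with coefficient
  ∂(coeff of dy∧dz)/∂x - ∂(coeff of dx∧dz)/∂y + ∂(coeff of dx∧dy)/∂z
  = ∂/∂x (-3*x) - ∂/∂y (2*x - 2*y) + ∂/∂z (-3*x - 4*y + z).
Each of these terms simplifies to sums of mixed partials that cancel in pairs. The result is 0 (by equality of mixed partials for smooth functions — Schwarz / Clairaut).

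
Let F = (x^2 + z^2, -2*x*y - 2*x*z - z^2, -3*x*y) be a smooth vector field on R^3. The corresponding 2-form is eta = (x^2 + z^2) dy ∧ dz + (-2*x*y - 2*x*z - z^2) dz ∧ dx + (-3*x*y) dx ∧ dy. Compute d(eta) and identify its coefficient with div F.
d(eta) = (0) dx ∧ dy ∧ dz; div F = 0

For a 2-form in R^3 of the form above, applying d gives a 3-form with coefficient ∂P/∂x + ∂Q/∂y + ∂R/∂z:
  ∂P/∂x = 2*x
  ∂Q/∂y = -2*x
  ∂R/∂z = 0
Sum = 0, which is exactly div F.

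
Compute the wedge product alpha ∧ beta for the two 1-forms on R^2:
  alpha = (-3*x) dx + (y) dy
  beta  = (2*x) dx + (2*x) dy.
alpha ∧ beta = (-2*x*(3*x + y)) dx ∧ dy

Distribute the wedge, using dx_i ∧ dx_j = -dx_j ∧ dx_i and dx_i ∧ dx_i = 0. For each pair (i, j) with i < j, the coefficient of dx_i ∧ dx_j in alpha ∧ beta is (alpha_i * beta_j - alpha_j * beta_i). Collecting: alpha ∧ beta = (-2*x*(3*x + y)) dx ∧ dy.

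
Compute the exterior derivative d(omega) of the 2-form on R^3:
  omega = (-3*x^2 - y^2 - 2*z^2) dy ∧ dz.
d(omega) = (-6*x) dx ∧ dy ∧ dz

For a 2-form omega = sum_{i<j} g_{ij} dx_i ∧ dx_j, the exterior derivative is
  d(omega) = sum_{i<j} d(g_{ij}) ∧ dx_i ∧ dx_j = sum_{i<j, k} (∂g_{ij}/∂x_k) dx_k ∧ dx_i ∧ dx_j.
Expand each term, using dx_k ∧ dx_i ∧ dx_j = sgn(permutation) dx_{(a)} ∧ dx_{(b)} ∧ dx_{(c)} with (a < b < c) sorted:
  d(-3*x^2 - y^2 - 2*z^2) includes (∂/∂x)(-3*x^2 - y^2 - 2*z^2) dx = (-6*x) dx, which multiplied by dy ∧ dz gives (-6*x) dx ∧ dy ∧ dz
Collecting like 3-forms: d(omega) = (-6*x) dx ∧ dy ∧ dz.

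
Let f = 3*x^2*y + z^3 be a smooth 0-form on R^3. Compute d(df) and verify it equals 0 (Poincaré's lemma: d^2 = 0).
d(df) = 0

Step 1: df = sum_i (∂f/∂x_i) dx_i = (6*x*y) dx + (3*x^2) dy + (3*z^2) dz.
Step 2: Apply d again. Using the 1-form formula, the coefficient of dx ∧ dy in d(df) is ∂^2 f/∂x ∂y - ∂^2 f/∂y ∂x = (6*x) - (6*x) = 0 (equality of mixed partials for smooth f).
Similarly for dx ∧ dz and dy ∧ dz — all coefficients vanish. So d(df) = 0.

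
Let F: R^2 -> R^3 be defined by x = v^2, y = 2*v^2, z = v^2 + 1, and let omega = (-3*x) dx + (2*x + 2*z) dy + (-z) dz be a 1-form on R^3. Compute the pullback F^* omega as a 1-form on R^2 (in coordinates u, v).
F^* omega = (8*v^3 + 6*v) dv

Using F^*(f dg) = (f ∘ F) d(g ∘ F), substitute each coordinate x_i by F_i(u, v) in f_i, and replace dx_i by d F_i = (∂F_i/∂u) du + (∂F_i/∂v) dv.
  For the x component: f_1(F) = -3*v^2; d F_1 = (0) du + (2*v) dv
  For the y component: f_2(F) = 4*v^2 + 2; d F_2 = (0) du + (4*v) dv
  For the z component: f_3(F) = -v^2 - 1; d F_3 = (0) du + (2*v) dv
Combining and collecting du, dv coefficients:
  coeff of du: 0
  coeff of dv: 8*v^3 + 6*v
F^* omega = (8*v^3 + 6*v) dv.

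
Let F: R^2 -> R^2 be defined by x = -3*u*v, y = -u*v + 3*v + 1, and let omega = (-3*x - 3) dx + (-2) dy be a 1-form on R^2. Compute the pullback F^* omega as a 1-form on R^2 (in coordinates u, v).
F^* omega = (v*(-27*u*v + 11)) du + (-27*u^2*v + 11*u - 6) dv

Using F^*(f dg) = (f ∘ F) d(g ∘ F), substitute each coordinate x_i by F_i(u, v) in f_i, and replace dx_i by d F_i = (∂F_i/∂u) du + (∂F_i/∂v) dv.
  For the x component: f_1(F) = 9*u*v - 3; d F_1 = (-3*v) du + (-3*u) dv
  For the y component: f_2(F) = -2; d F_2 = (-v) du + (3 - u) dv
Combining and collecting du, dv coefficients:
  coeff of du: v*(-27*u*v + 11)
  coeff of dv: -27*u^2*v + 11*u - 6
F^* omega = (v*(-27*u*v + 11)) du + (-27*u^2*v + 11*u - 6) dv.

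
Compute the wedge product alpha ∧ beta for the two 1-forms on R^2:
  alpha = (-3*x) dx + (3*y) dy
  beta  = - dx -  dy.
alpha ∧ beta = (3*x + 3*y) dx ∧ dy

Distribute the wedge, using dx_i ∧ dx_j = -dx_j ∧ dx_i and dx_i ∧ dx_i = 0. For each pair (i, j) with i < j, the coefficient of dx_i ∧ dx_j in alpha ∧ beta is (alpha_i * beta_j - alpha_j * beta_i). Collecting: alpha ∧ beta = (3*x + 3*y) dx ∧ dy.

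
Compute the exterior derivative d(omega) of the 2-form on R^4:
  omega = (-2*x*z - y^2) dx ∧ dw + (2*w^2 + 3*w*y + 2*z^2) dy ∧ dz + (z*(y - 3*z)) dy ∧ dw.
d(omega) = (2*y) dx ∧ dy ∧ dw + (2*x) dx ∧ dz ∧ dw + (4*w + 2*y + 6*z) dy ∧ dz ∧ dw

For a 2-form omega = sum_{i<j} g_{ij} dx_i ∧ dx_j, the exterior derivative is
  d(omega) = sum_{i<j} d(g_{ij}) ∧ dx_i ∧ dx_j = sum_{i<j, k} (∂g_{ij}/∂x_k) dx_k ∧ dx_i ∧ dx_j.
Expand each term, using dx_k ∧ dx_i ∧ dx_j = sgn(permutation) dx_{(a)} ∧ dx_{(b)} ∧ dx_{(c)} with (a < b < c) sorted:
  d(-2*x*z - y^2) includes (∂/∂y)(-2*x*z - y^2) dy = (-2*y) dy, which multiplied by dx ∧ dw gives (2*y) dx ∧ dy ∧ dw
  d(-2*x*z - y^2) includes (∂/∂z)(-2*x*z - y^2) dz = (-2*x) dz, which multiplied by dx ∧ dw gives (2*x) dx ∧ dz ∧ dw
  d(2*w^2 + 3*w*y + 2*z^2) includes (∂/∂w)(2*w^2 + 3*w*y + 2*z^2) dw = (4*w + 3*y) dw, which multiplied by dy ∧ dz gives (4*w + 3*y) dy ∧ dz ∧ dw
  d(z*(y - 3*z)) includes (∂/∂z)(z*(y - 3*z)) dz = (y - 6*z) dz, which multiplied by dy ∧ dw gives (-y + 6*z) dy ∧ dz ∧ dw
Collecting like 3-forms: d(omega) = (2*y) dx ∧ dy ∧ dw + (2*x) dx ∧ dz ∧ dw + (4*w + 2*y + 6*z) dy ∧ dz ∧ dw.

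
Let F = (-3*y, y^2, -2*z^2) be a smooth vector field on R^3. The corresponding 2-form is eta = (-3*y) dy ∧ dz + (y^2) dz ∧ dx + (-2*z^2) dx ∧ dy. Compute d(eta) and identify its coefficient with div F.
d(eta) = (2*y - 4*z) dx ∧ dy ∧ dz; div F = 2*y - 4*z

For a 2-form in R^3 of the form above, applying d gives a 3-form with coefficient ∂P/∂x + ∂Q/∂y + ∂R/∂z:
  ∂P/∂x = 0
  ∂Q/∂y = 2*y
  ∂R/∂z = -4*z
Sum = 2*y - 4*z, which is exactly div F.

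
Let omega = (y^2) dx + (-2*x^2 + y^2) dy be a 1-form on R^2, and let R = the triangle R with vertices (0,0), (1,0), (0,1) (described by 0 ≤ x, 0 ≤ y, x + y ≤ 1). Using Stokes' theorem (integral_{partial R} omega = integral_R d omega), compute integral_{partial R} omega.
integral_(partial R) omega = -1

Stokes: integral_partial_R omega = integral_R d omega with d omega = (∂Q/∂x - ∂P/∂y) dx ∧ dy.
  ∂Q/∂x = -4*x
  ∂P/∂y = 2*y
  integrand = ∂Q/∂x - ∂P/∂y = -4*x - 2*y.
Integrating over R: integral_0^1 integral_0^{1-x} (-4*x - 2*y) dy dx = -1.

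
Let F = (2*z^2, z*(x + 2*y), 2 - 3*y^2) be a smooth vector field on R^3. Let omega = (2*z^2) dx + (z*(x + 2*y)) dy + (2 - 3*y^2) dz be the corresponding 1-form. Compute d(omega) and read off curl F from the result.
d(omega) = (-x - 8*y) dy ∧ dz + (4*z) dz ∧ dx + (z) dx ∧ dy; curl F = (-x - 8*y, 4*z, z)

d omega = sum_{i<j} (∂f_j/∂x_i - ∂f_i/∂x_j) dx_i ∧ dx_j. Under the identification (dy ∧ dz, dz ∧ dx, dx ∧ dy) ↔ (e_x, e_y, e_z), the coefficients are exactly the components of curl F. Compute:
  ∂R/∂y - ∂Q/∂z = (-6*y) - (x + 2*y) = -x - 8*y
  ∂P/∂z - ∂R/∂x = (4*z) - (0) = 4*z
  ∂Q/∂x - ∂P/∂y = (z) - (0) = z.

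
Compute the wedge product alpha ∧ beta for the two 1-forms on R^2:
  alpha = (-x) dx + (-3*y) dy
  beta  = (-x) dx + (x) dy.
alpha ∧ beta = (-x*(x + 3*y)) dx ∧ dy

Distribute the wedge, using dx_i ∧ dx_j = -dx_j ∧ dx_i and dx_i ∧ dx_i = 0. For each pair (i, j) with i < j, the coefficient of dx_i ∧ dx_j in alpha ∧ beta is (alpha_i * beta_j - alpha_j * beta_i). Collecting: alpha ∧ beta = (-x*(x + 3*y)) dx ∧ dy.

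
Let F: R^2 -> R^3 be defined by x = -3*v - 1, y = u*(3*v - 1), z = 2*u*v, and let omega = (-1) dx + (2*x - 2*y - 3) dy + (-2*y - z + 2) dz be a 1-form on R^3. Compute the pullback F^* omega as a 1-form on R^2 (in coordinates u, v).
F^* omega = (-34*u*v^2 + 16*u*v - 2*u - 18*v^2 - 5*v + 5) du + (-34*u^2*v + 10*u^2 - 18*u*v - 11*u + 3) dv

Using F^*(f dg) = (f ∘ F) d(g ∘ F), substitute each coordinate x_i by F_i(u, v) in f_i, and replace dx_i by d F_i = (∂F_i/∂u) du + (∂F_i/∂v) dv.
  For the x component: f_1(F) = -1; d F_1 = (0) du + (-3) dv
  For the y component: f_2(F) = -6*u*v + 2*u - 6*v - 5; d F_2 = (3*v - 1) du + (3*u) dv
  For the z component: f_3(F) = -8*u*v + 2*u + 2; d F_3 = (2*v) du + (2*u) dv
Combining and collecting du, dv coefficients:
  coeff of du: -34*u*v^2 + 16*u*v - 2*u - 18*v^2 - 5*v + 5
  coeff of dv: -34*u^2*v + 10*u^2 - 18*u*v - 11*u + 3
F^* omega = (-34*u*v^2 + 16*u*v - 2*u - 18*v^2 - 5*v + 5) du + (-34*u^2*v + 10*u^2 - 18*u*v - 11*u + 3) dv.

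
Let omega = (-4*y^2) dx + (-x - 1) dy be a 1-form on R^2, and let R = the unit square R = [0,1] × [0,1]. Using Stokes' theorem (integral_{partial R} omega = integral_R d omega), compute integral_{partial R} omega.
integral_(partial R) omega = 3

Stokes: integral_partial_R omega = integral_R d omega with d omega = (∂Q/∂x - ∂P/∂y) dx ∧ dy.
  ∂Q/∂x = -1
  ∂P/∂y = -8*y
  integrand = ∂Q/∂x - ∂P/∂y = 8*y - 1.
Integrating over R: integral_0^1 integral_0^1 (8*y - 1) dx dy = 3.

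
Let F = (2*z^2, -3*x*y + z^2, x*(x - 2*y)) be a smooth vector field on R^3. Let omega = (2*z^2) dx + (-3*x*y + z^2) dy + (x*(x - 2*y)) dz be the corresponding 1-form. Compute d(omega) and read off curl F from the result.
d(omega) = (-2*x - 2*z) dy ∧ dz + (-2*x + 2*y + 4*z) dz ∧ dx + (-3*y) dx ∧ dy; curl F = (-2*x - 2*z, -2*x + 2*y + 4*z, -3*y)

d omega = sum_{i<j} (∂f_j/∂x_i - ∂f_i/∂x_j) dx_i ∧ dx_j. Under the identification (dy ∧ dz, dz ∧ dx, dx ∧ dy) ↔ (e_x, e_y, e_z), the coefficients are exactly the components of curl F. Compute:
  ∂R/∂y - ∂Q/∂z = (-2*x) - (2*z) = -2*x - 2*z
  ∂P/∂z - ∂R/∂x = (4*z) - (2*x - 2*y) = -2*x + 2*y + 4*z
  ∂Q/∂x - ∂P/∂y = (-3*y) - (0) = -3*y.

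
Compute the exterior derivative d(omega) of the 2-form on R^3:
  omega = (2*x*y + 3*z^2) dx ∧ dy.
d(omega) = (6*z) dx ∧ dy ∧ dz

For a 2-form omega = sum_{i<j} g_{ij} dx_i ∧ dx_j, the exterior derivative is
  d(omega) = sum_{i<j} d(g_{ij}) ∧ dx_i ∧ dx_j = sum_{i<j, k} (∂g_{ij}/∂x_k) dx_k ∧ dx_i ∧ dx_j.
Expand each term, using dx_k ∧ dx_i ∧ dx_j = sgn(permutation) dx_{(a)} ∧ dx_{(b)} ∧ dx_{(c)} with (a < b < c) sorted:
  d(2*x*y + 3*z^2) includes (∂/∂z)(2*x*y + 3*z^2) dz = (6*z) dz, which multiplied by dx ∧ dy gives (6*z) dx ∧ dy ∧ dz
Collecting like 3-forms: d(omega) = (6*z) dx ∧ dy ∧ dz.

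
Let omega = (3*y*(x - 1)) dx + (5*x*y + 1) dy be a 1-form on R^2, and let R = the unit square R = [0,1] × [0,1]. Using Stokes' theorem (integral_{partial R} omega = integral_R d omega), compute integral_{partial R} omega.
integral_(partial R) omega = 4

Stokes: integral_partial_R omega = integral_R d omega with d omega = (∂Q/∂x - ∂P/∂y) dx ∧ dy.
  ∂Q/∂x = 5*y
  ∂P/∂y = 3*x - 3
  integrand = ∂Q/∂x - ∂P/∂y = -3*x + 5*y + 3.
Integrating over R: integral_0^1 integral_0^1 (-3*x + 5*y + 3) dx dy = 4.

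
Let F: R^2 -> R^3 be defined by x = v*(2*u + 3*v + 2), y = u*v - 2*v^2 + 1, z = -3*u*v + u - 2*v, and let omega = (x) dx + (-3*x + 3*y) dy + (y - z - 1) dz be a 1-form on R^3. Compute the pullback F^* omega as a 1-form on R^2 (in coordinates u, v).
F^* omega = (-11*u*v^2 + 7*u*v - u - 3*v^3 - 10*v^2 + 5*v) du + (-11*u^2*v + 3*u^2 + 21*u*v^2 - 12*u*v + 5*u + 78*v^3 + 46*v^2 - 12*v) dv

Using F^*(f dg) = (f ∘ F) d(g ∘ F), substitute each coordinate x_i by F_i(u, v) in f_i, and replace dx_i by d F_i = (∂F_i/∂u) du + (∂F_i/∂v) dv.
  For the x component: f_1(F) = v*(2*u + 3*v + 2); d F_1 = (2*v) du + (2*u + 6*v + 2) dv
  For the y component: f_2(F) = -3*u*v - 15*v^2 - 6*v + 3; d F_2 = (v) du + (u - 4*v) dv
  For the z component: f_3(F) = 4*u*v - u - 2*v^2 + 2*v; d F_3 = (1 - 3*v) du + (-3*u - 2) dv
Combining and collecting du, dv coefficients:
  coeff of du: -11*u*v^2 + 7*u*v - u - 3*v^3 - 10*v^2 + 5*v
  coeff of dv: -11*u^2*v + 3*u^2 + 21*u*v^2 - 12*u*v + 5*u + 78*v^3 + 46*v^2 - 12*v
F^* omega = (-11*u*v^2 + 7*u*v - u - 3*v^3 - 10*v^2 + 5*v) du + (-11*u^2*v + 3*u^2 + 21*u*v^2 - 12*u*v + 5*u + 78*v^3 + 46*v^2 - 12*v) dv.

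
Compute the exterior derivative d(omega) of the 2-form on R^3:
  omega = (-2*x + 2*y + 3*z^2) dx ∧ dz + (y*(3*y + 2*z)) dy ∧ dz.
d(omega) = (-2) dx ∧ dy ∧ dz

For a 2-form omega = sum_{i<j} g_{ij} dx_i ∧ dx_j, the exterior derivative is
  d(omega) = sum_{i<j} d(g_{ij}) ∧ dx_i ∧ dx_j = sum_{i<j, k} (∂g_{ij}/∂x_k) dx_k ∧ dx_i ∧ dx_j.
Expand each term, using dx_k ∧ dx_i ∧ dx_j = sgn(permutation) dx_{(a)} ∧ dx_{(b)} ∧ dx_{(c)} with (a < b < c) sorted:
  d(-2*x + 2*y + 3*z^2) includes (∂/∂y)(-2*x + 2*y + 3*z^2) dy = (2) dy, which multiplied by dx ∧ dz gives (-2) dx ∧ dy ∧ dz
Collecting like 3-forms: d(omega) = (-2) dx ∧ dy ∧ dz.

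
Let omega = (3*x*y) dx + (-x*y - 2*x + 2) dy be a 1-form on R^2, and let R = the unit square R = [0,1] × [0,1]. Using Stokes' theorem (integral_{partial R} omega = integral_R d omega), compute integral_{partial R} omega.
integral_(partial R) omega = -4

Stokes: integral_partial_R omega = integral_R d omega with d omega = (∂Q/∂x - ∂P/∂y) dx ∧ dy.
  ∂Q/∂x = -y - 2
  ∂P/∂y = 3*x
  integrand = ∂Q/∂x - ∂P/∂y = -3*x - y - 2.
Integrating over R: integral_0^1 integral_0^1 (-3*x - y - 2) dx dy = -4.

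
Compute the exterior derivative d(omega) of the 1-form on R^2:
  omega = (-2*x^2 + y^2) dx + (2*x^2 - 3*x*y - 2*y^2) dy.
d(omega) = (4*x - 5*y) dx ∧ dy

For a 1-form omega = sum_i f_i dx_i, the exterior derivative is
  d(omega) = sum_{i < j} (∂f_j/∂x_i - ∂f_i/∂x_j) dx_i ∧ dx_j.
  coefficient of dx ∧ dy: ∂f_2/∂x - ∂f_1/∂y = ∂(2*x^2 - 3*x*y - 2*y^2)/∂x - ∂(-2*x^2 + y^2)/∂y = 4*x - 5*y
Assembling: d(omega) = (4*x - 5*y) dx ∧ dy.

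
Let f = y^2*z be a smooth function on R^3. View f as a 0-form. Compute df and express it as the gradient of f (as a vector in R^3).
df = (0) dx + (2*y*z) dy + (y^2) dz; grad f = (0, 2*y*z, y^2)

For a 0-form f, d f = (∂f/∂x) dx + (∂f/∂y) dy + (∂f/∂z) dz. The components of the vector representation are exactly the entries of grad f in Cartesian coordinates:
  ∂f/∂x = 0
  ∂f/∂y = 2*y*z
  ∂f/∂z = y^2.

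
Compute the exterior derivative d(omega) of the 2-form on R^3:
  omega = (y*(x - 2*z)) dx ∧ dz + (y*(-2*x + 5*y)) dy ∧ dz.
d(omega) = (-x - 2*y + 2*z) dx ∧ dy ∧ dz

For a 2-form omega = sum_{i<j} g_{ij} dx_i ∧ dx_j, the exterior derivative is
  d(omega) = sum_{i<j} d(g_{ij}) ∧ dx_i ∧ dx_j = sum_{i<j, k} (∂g_{ij}/∂x_k) dx_k ∧ dx_i ∧ dx_j.
Expand each term, using dx_k ∧ dx_i ∧ dx_j = sgn(permutation) dx_{(a)} ∧ dx_{(b)} ∧ dx_{(c)} with (a < b < c) sorted:
  d(y*(x - 2*z)) includes (∂/∂y)(y*(x - 2*z)) dy = (x - 2*z) dy, which multiplied by dx ∧ dz gives (-x + 2*z) dx ∧ dy ∧ dz
  d(y*(-2*x + 5*y)) includes (∂/∂x)(y*(-2*x + 5*y)) dx = (-2*y) dx, which multiplied by dy ∧ dz gives (-2*y) dx ∧ dy ∧ dz
Collecting like 3-forms: d(omega) = (-x - 2*y + 2*z) dx ∧ dy ∧ dz.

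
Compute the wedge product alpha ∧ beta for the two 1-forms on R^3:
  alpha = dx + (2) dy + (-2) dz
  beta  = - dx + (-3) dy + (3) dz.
alpha ∧ beta = (-1) dx ∧ dy + (1) dx ∧ dz

Distribute the wedge, using dx_i ∧ dx_j = -dx_j ∧ dx_i and dx_i ∧ dx_i = 0. For each pair (i, j) with i < j, the coefficient of dx_i ∧ dx_j in alpha ∧ beta is (alpha_i * beta_j - alpha_j * beta_i). Collecting: alpha ∧ beta = (-1) dx ∧ dy + (1) dx ∧ dz.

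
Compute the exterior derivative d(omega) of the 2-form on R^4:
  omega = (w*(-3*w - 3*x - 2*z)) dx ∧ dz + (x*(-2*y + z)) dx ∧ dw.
d(omega) = (-6*w - 4*x - 2*z) dx ∧ dz ∧ dw + (2*x) dx ∧ dy ∧ dw

For a 2-form omega = sum_{i<j} g_{ij} dx_i ∧ dx_j, the exterior derivative is
  d(omega) = sum_{i<j} d(g_{ij}) ∧ dx_i ∧ dx_j = sum_{i<j, k} (∂g_{ij}/∂x_k) dx_k ∧ dx_i ∧ dx_j.
Expand each term, using dx_k ∧ dx_i ∧ dx_j = sgn(permutation) dx_{(a)} ∧ dx_{(b)} ∧ dx_{(c)} with (a < b < c) sorted:
  d(w*(-3*w - 3*x - 2*z)) includes (∂/∂w)(w*(-3*w - 3*x - 2*z)) dw = (-6*w - 3*x - 2*z) dw, which multiplied by dx ∧ dz gives (-6*w - 3*x - 2*z) dx ∧ dz ∧ dw
  d(x*(-2*y + z)) includes (∂/∂y)(x*(-2*y + z)) dy = (-2*x) dy, which multiplied by dx ∧ dw gives (2*x) dx ∧ dy ∧ dw
  d(x*(-2*y + z)) includes (∂/∂z)(x*(-2*y + z)) dz = (x) dz, which multiplied by dx ∧ dw gives (-x) dx ∧ dz ∧ dw
Collecting like 3-forms: d(omega) = (-6*w - 4*x - 2*z) dx ∧ dz ∧ dw + (2*x) dx ∧ dy ∧ dw.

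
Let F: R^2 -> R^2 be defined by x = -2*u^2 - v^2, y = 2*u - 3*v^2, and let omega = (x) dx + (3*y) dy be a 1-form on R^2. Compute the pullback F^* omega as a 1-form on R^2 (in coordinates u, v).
F^* omega = (8*u^3 + 4*u*v^2 + 12*u - 18*v^2) du + (4*v*(u^2 - 9*u + 14*v^2)) dv

Using F^*(f dg) = (f ∘ F) d(g ∘ F), substitute each coordinate x_i by F_i(u, v) in f_i, and replace dx_i by d F_i = (∂F_i/∂u) du + (∂F_i/∂v) dv.
  For the x component: f_1(F) = -2*u^2 - v^2; d F_1 = (-4*u) du + (-2*v) dv
  For the y component: f_2(F) = 6*u - 9*v^2; d F_2 = (2) du + (-6*v) dv
Combining and collecting du, dv coefficients:
  coeff of du: 8*u^3 + 4*u*v^2 + 12*u - 18*v^2
  coeff of dv: 4*v*(u^2 - 9*u + 14*v^2)
F^* omega = (8*u^3 + 4*u*v^2 + 12*u - 18*v^2) du + (4*v*(u^2 - 9*u + 14*v^2)) dv.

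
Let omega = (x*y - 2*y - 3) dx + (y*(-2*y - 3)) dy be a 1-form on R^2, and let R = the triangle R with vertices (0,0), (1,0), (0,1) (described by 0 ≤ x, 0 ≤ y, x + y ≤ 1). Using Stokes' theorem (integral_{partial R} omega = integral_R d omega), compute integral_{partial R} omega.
integral_(partial R) omega = 5/6

Stokes: integral_partial_R omega = integral_R d omega with d omega = (∂Q/∂x - ∂P/∂y) dx ∧ dy.
  ∂Q/∂x = 0
  ∂P/∂y = x - 2
  integrand = ∂Q/∂x - ∂P/∂y = 2 - x.
Integrating over R: integral_0^1 integral_0^{1-x} (2 - x) dy dx = 5/6.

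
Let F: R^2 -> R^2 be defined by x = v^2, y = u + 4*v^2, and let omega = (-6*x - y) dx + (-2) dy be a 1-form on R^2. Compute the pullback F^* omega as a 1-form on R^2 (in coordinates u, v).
F^* omega = (-2) du + (2*v*(-u - 10*v^2 - 8)) dv

Using F^*(f dg) = (f ∘ F) d(g ∘ F), substitute each coordinate x_i by F_i(u, v) in f_i, and replace dx_i by d F_i = (∂F_i/∂u) du + (∂F_i/∂v) dv.
  For the x component: f_1(F) = -u - 10*v^2; d F_1 = (0) du + (2*v) dv
  For the y component: f_2(F) = -2; d F_2 = (1) du + (8*v) dv
Combining and collecting du, dv coefficients:
  coeff of du: -2
  coeff of dv: 2*v*(-u - 10*v^2 - 8)
F^* omega = (-2) du + (2*v*(-u - 10*v^2 - 8)) dv.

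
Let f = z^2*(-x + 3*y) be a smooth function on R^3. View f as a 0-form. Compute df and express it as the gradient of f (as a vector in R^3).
df = (-z^2) dx + (3*z^2) dy + (2*z*(-x + 3*y)) dz; grad f = (-z^2, 3*z^2, 2*z*(-x + 3*y))

For a 0-form f, d f = (∂f/∂x) dx + (∂f/∂y) dy + (∂f/∂z) dz. The components of the vector representation are exactly the entries of grad f in Cartesian coordinates:
  ∂f/∂x = -z^2
  ∂f/∂y = 3*z^2
  ∂f/∂z = 2*z*(-x + 3*y).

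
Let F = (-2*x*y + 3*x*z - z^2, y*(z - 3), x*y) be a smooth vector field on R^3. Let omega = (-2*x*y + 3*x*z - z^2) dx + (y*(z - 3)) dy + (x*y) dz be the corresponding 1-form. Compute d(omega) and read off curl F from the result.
d(omega) = (x - y) dy ∧ dz + (3*x - y - 2*z) dz ∧ dx + (2*x) dx ∧ dy; curl F = (x - y, 3*x - y - 2*z, 2*x)

d omega = sum_{i<j} (∂f_j/∂x_i - ∂f_i/∂x_j) dx_i ∧ dx_j. Under the identification (dy ∧ dz, dz ∧ dx, dx ∧ dy) ↔ (e_x, e_y, e_z), the coefficients are exactly the components of curl F. Compute:
  ∂R/∂y - ∂Q/∂z = (x) - (y) = x - y
  ∂P/∂z - ∂R/∂x = (3*x - 2*z) - (y) = 3*x - y - 2*z
  ∂Q/∂x - ∂P/∂y = (0) - (-2*x) = 2*x.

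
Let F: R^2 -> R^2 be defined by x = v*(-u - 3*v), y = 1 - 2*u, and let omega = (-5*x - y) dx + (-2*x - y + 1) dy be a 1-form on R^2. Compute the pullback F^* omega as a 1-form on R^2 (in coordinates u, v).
F^* omega = (-5*u*v^2 - 6*u*v - 4*u - 15*v^3 - 12*v^2 + v) du + (-5*u^2*v - 2*u^2 - 45*u*v^2 - 12*u*v + u - 90*v^3 + 6*v) dv

Using F^*(f dg) = (f ∘ F) d(g ∘ F), substitute each coordinate x_i by F_i(u, v) in f_i, and replace dx_i by d F_i = (∂F_i/∂u) du + (∂F_i/∂v) dv.
  For the x component: f_1(F) = 5*u*v + 2*u + 15*v^2 - 1; d F_1 = (-v) du + (-u - 6*v) dv
  For the y component: f_2(F) = 2*u*v + 2*u + 6*v^2; d F_2 = (-2) du + (0) dv
Combining and collecting du, dv coefficients:
  coeff of du: -5*u*v^2 - 6*u*v - 4*u - 15*v^3 - 12*v^2 + v
  coeff of dv: -5*u^2*v - 2*u^2 - 45*u*v^2 - 12*u*v + u - 90*v^3 + 6*v
F^* omega = (-5*u*v^2 - 6*u*v - 4*u - 15*v^3 - 12*v^2 + v) du + (-5*u^2*v - 2*u^2 - 45*u*v^2 - 12*u*v + u - 90*v^3 + 6*v) dv.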